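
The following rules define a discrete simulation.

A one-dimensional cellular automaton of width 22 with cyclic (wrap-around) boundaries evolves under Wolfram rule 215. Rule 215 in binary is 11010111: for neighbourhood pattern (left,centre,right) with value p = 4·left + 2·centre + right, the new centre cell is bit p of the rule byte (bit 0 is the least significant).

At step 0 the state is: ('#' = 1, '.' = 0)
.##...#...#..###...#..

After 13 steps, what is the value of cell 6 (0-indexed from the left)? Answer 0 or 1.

[0] .##...#...#..###...#..
[1] #.###########.########
[2] #..##########..#######
[3] ###.###########.######
[4] ###..##########..#####
[5] #####.###########.####
[6] #####..##########..###
[7] #######.###########.##
[8] #######..##########..#
[9] #########.###########.
[10] .########..##########.
[11] #.#########.##########
[12] #..########..#########
[13] ###.#########.########

1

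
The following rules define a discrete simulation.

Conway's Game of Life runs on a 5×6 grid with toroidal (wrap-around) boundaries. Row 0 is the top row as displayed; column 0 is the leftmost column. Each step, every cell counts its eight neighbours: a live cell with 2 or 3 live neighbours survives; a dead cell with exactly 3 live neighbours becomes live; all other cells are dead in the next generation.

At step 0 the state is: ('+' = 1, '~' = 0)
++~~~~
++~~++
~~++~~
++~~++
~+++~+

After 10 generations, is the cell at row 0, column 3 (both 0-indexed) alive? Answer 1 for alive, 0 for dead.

t=0: ++~~~~
++~~++
~~++~~
++~~++
~+++~+
t=1: ~~~+~~
~~~+++
~~++~~
~~~~~+
~~~+~~
t=2: ~~++~~
~~~~~~
~~++~+
~~+++~
~~~~+~
t=3: ~~~+~~
~~~~+~
~~+~~~
~~+~~+
~~~~+~
t=4: ~~~++~
~~~+~~
~~~+~~
~~~+~~
~~~++~
t=5: ~~+~~~
~~++~~
~~+++~
~~++~~
~~+~~~
t=6: ~++~~~
~+~~+~
~+~~+~
~+~~+~
~++~~~
t=7: +~~+~~
++~+~~
++++++
++~+~~
+~~+~~
t=8: +~~+++
~~~~~~
~~~~~~
~~~~~~
+~~+++
t=9: +~~+~~
~~~~++
~~~~~~
~~~~++
+~~+~~
t=10: +~~+~~
~~~~++
~~~~~~
~~~~++
+~~+~~

1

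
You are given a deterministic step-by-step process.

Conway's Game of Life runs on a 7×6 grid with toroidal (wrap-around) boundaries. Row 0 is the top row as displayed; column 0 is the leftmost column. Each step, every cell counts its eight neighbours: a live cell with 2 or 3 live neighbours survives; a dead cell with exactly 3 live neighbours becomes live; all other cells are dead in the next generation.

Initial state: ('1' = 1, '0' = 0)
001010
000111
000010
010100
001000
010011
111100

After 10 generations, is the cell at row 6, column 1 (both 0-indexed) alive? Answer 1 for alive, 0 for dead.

0

gen 0: 001010
000111
000010
010100
001000
010011
111100
gen 1: 100000
000001
001001
001100
111110
000011
100000
gen 2: 100001
100001
001110
100001
110000
001010
100000
gen 3: 010000
110100
010110
101111
110000
100001
110000
gen 4: 000000
110110
000000
000000
001100
000001
010001
gen 5: 011011
000000
000000
000000
000000
101010
100000
gen 6: 110001
000000
000000
000000
000000
010001
101010
gen 7: 110001
100000
000000
000000
000000
110001
001010
gen 8: 110001
110001
000000
000000
100000
110001
001010
gen 9: 001010
010001
100000
000000
110001
110001
001010
gen 10: 011011
110001
100000
010001
010001
001010
101010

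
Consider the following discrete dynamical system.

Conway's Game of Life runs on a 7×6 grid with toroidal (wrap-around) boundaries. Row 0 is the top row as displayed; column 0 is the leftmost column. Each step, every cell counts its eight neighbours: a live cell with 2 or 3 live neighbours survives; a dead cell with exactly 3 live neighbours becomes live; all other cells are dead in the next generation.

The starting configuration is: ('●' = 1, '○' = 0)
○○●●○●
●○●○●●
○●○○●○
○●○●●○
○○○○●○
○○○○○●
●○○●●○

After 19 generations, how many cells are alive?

[0] ○○●●○●
●○●○●●
○●○○●○
○●○●●○
○○○○●○
○○○○○●
●○○●●○
[1] ○○●○○○
●○●○○○
○●○○○○
○○●●●●
○○○●●●
○○○●○●
●○●●○○
[2] ○○●○○○
○○●○○○
●●○○●●
●○●○○●
●○○○○○
●○○○○●
○●●●●○
[3] ○○○○○○
●○●●○●
○○●●●○
○○○○●○
○○○○○○
●○●●●●
●●●●●●
[4] ○○○○○○
○●●○○●
○●●○○○
○○○○●○
○○○○○○
○○○○○○
○○○○○○
[5] ○○○○○○
●●●○○○
●●●●○○
○○○○○○
○○○○○○
○○○○○○
○○○○○○
[6] ○●○○○○
●○○●○○
●○○●○○
○●●○○○
○○○○○○
○○○○○○
○○○○○○
[7] ○○○○○○
●●●○○○
●○○●○○
○●●○○○
○○○○○○
○○○○○○
○○○○○○
[8] ○●○○○○
●●●○○○
●○○●○○
○●●○○○
○○○○○○
○○○○○○
○○○○○○
[9] ●●●○○○
●○●○○○
●○○●○○
○●●○○○
○○○○○○
○○○○○○
○○○○○○
[10] ●○●○○○
●○●●○●
●○○●○○
○●●○○○
○○○○○○
○○○○○○
○●○○○○
[11] ●○●●○●
●○●●●●
●○○●●●
○●●○○○
○○○○○○
○○○○○○
○●○○○○
[12] ○○○○○○
○○○○○○
○○○○○○
●●●●●●
○○○○○○
○○○○○○
●●●○○○
[13] ○●○○○○
○○○○○○
●●●●●●
●●●●●●
●●●●●●
○●○○○○
○●○○○○
[14] ○○○○○○
○○○●●●
○○○○○○
○○○○○○
○○○○○○
○○○●●●
●●●○○○
[15] ●●●●●●
○○○○●○
○○○○●○
○○○○○○
○○○○●○
●●●●●●
●●●●●●
[16] ○○○○○○
●●●○○○
○○○○○○
○○○○○○
●●●○●○
○○○○○○
○○○○○○
[17] ○●○○○○
○●○○○○
○●○○○○
○●○○○○
○●○○○○
○●○○○○
○○○○○○
[18] ○○○○○○
●●●○○○
●●●○○○
●●●○○○
●●●○○○
○○○○○○
○○○○○○
[19] ○●○○○○
●○●○○○
○○○●○●
○○○●○●
●○●○○○
○●○○○○
○○○○○○

10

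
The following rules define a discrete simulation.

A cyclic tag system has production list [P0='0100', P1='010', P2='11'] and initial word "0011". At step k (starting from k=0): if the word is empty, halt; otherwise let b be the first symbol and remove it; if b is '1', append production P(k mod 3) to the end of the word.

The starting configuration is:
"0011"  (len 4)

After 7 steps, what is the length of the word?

gen 0: "0011"  (len 4)
gen 1: "011"  (len 3)
gen 2: "11"  (len 2)
gen 3: "111"  (len 3)
gen 4: "110100"  (len 6)
gen 5: "10100010"  (len 8)
gen 6: "010001011"  (len 9)
gen 7: "10001011"  (len 8)

8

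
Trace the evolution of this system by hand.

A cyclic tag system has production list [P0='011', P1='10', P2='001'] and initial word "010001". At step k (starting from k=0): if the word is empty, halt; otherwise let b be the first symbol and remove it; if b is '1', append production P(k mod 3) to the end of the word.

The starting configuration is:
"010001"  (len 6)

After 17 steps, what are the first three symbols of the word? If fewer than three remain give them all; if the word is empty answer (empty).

111

gen 0: "010001"  (len 6)
gen 1: "10001"  (len 5)
gen 2: "000110"  (len 6)
gen 3: "00110"  (len 5)
gen 4: "0110"  (len 4)
gen 5: "110"  (len 3)
gen 6: "10001"  (len 5)
gen 7: "0001011"  (len 7)
gen 8: "001011"  (len 6)
gen 9: "01011"  (len 5)
gen 10: "1011"  (len 4)
gen 11: "01110"  (len 5)
gen 12: "1110"  (len 4)
gen 13: "110011"  (len 6)
gen 14: "1001110"  (len 7)
gen 15: "001110001"  (len 9)
gen 16: "01110001"  (len 8)
gen 17: "1110001"  (len 7)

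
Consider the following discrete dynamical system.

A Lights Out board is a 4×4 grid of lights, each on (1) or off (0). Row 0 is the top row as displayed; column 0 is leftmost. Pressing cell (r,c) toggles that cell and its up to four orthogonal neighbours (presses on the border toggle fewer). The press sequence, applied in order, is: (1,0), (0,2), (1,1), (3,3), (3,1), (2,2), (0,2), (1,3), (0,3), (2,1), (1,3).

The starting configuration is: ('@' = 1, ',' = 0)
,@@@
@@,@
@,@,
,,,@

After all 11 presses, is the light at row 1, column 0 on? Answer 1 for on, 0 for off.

1

gen 0: ,@@@
@@,@
@,@,
,,,@
gen 1: @@@@
,,,@
,,@,
,,,@
gen 2: @,,,
,,@@
,,@,
,,,@
gen 3: @@,,
@@,@
,@@,
,,,@
gen 4: @@,,
@@,@
,@@@
,,@,
gen 5: @@,,
@@,@
,,@@
@@,,
gen 6: @@,,
@@@@
,@,,
@@@,
gen 7: @,@@
@@,@
,@,,
@@@,
gen 8: @,@,
@@@,
,@,@
@@@,
gen 9: @,,@
@@@@
,@,@
@@@,
gen 10: @,,@
@,@@
@,@@
@,@,
gen 11: @,,,
@,,,
@,@,
@,@,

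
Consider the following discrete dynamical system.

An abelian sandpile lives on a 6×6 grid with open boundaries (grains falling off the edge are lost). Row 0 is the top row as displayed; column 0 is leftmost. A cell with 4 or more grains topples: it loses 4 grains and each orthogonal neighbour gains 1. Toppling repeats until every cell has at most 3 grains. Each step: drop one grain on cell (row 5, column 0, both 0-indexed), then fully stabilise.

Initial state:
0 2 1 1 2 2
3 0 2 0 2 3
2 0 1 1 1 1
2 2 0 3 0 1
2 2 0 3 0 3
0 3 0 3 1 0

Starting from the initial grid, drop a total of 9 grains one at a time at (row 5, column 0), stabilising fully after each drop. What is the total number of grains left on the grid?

t=0: 0 2 1 1 2 2
3 0 2 0 2 3
2 0 1 1 1 1
2 2 0 3 0 1
2 2 0 3 0 3
0 3 0 3 1 0
t=1: 0 2 1 1 2 2
3 0 2 0 2 3
2 0 1 1 1 1
2 2 0 3 0 1
2 2 0 3 0 3
1 3 0 3 1 0
t=2: 0 2 1 1 2 2
3 0 2 0 2 3
2 0 1 1 1 1
2 2 0 3 0 1
2 2 0 3 0 3
2 3 0 3 1 0
t=3: 0 2 1 1 2 2
3 0 2 0 2 3
2 0 1 1 1 1
2 2 0 3 0 1
2 2 0 3 0 3
3 3 0 3 1 0
t=4: 0 2 1 1 2 2
3 0 2 0 2 3
2 0 1 1 1 1
2 2 0 3 0 1
3 3 0 3 0 3
1 0 1 3 1 0
t=5: 0 2 1 1 2 2
3 0 2 0 2 3
2 0 1 1 1 1
2 2 0 3 0 1
3 3 0 3 0 3
2 0 1 3 1 0
t=6: 0 2 1 1 2 2
3 0 2 0 2 3
2 0 1 1 1 1
2 2 0 3 0 1
3 3 0 3 0 3
3 0 1 3 1 0
t=7: 0 2 1 1 2 2
3 0 2 0 2 3
2 0 1 1 1 1
3 3 0 3 0 1
1 0 1 3 0 3
1 2 1 3 1 0
t=8: 0 2 1 1 2 2
3 0 2 0 2 3
2 0 1 1 1 1
3 3 0 3 0 1
1 0 1 3 0 3
2 2 1 3 1 0
t=9: 0 2 1 1 2 2
3 0 2 0 2 3
2 0 1 1 1 1
3 3 0 3 0 1
1 0 1 3 0 3
3 2 1 3 1 0

52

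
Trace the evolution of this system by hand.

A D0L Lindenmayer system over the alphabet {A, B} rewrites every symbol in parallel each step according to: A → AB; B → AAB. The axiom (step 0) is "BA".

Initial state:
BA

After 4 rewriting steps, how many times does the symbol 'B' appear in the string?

29

step 0: BA
step 1: AABAB
step 2: ABABAABABAAB
step 3: ABAABABAABABABAABABAABABABAAB
step 4: ABAABABABAABABAABABABAABABAABABAABABABAABABAABABABAABABAABABAABABABAAB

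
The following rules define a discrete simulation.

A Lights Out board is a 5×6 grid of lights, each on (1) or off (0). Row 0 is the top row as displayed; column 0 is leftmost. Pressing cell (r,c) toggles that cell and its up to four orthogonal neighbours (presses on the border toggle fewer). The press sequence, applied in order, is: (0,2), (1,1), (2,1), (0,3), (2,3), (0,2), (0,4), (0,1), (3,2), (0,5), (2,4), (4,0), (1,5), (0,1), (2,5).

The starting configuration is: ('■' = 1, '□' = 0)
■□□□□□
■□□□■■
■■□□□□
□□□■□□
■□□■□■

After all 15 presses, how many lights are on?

19

t=0: ■□□□□□
■□□□■■
■■□□□□
□□□■□□
■□□■□■
t=1: ■■■■□□
■□■□■■
■■□□□□
□□□■□□
■□□■□■
t=2: ■□■■□□
□■□□■■
■□□□□□
□□□■□□
■□□■□■
t=3: ■□■■□□
□□□□■■
□■■□□□
□■□■□□
■□□■□■
t=4: ■□□□■□
□□□■■■
□■■□□□
□■□■□□
■□□■□■
t=5: ■□□□■□
□□□□■■
□■□■■□
□■□□□□
■□□■□■
t=6: ■■■■■□
□□■□■■
□■□■■□
□■□□□□
■□□■□■
t=7: ■■■□□■
□□■□□■
□■□■■□
□■□□□□
■□□■□■
t=8: □□□□□■
□■■□□■
□■□■■□
□■□□□□
■□□■□■
t=9: □□□□□■
□■■□□■
□■■■■□
□□■■□□
■□■■□■
t=10: □□□□■□
□■■□□□
□■■■■□
□□■■□□
■□■■□■
t=11: □□□□■□
□■■□■□
□■■□□■
□□■■■□
■□■■□■
t=12: □□□□■□
□■■□■□
□■■□□■
■□■■■□
□■■■□■
t=13: □□□□■■
□■■□□■
□■■□□□
■□■■■□
□■■■□■
t=14: ■■■□■■
□□■□□■
□■■□□□
■□■■■□
□■■■□■
t=15: ■■■□■■
□□■□□□
□■■□■■
■□■■■■
□■■■□■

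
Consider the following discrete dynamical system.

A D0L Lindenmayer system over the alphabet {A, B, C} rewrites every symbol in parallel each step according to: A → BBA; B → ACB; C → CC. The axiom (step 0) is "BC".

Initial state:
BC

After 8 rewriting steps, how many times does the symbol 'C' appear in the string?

k=0  BC
k=1  ACBCC
k=2  BBACCACBCCCC
k=3  ACBACBBBACCCCBBACCACBCCCCCCCC
k=4  BBACCACBBBACCACBACBACBBBACCCCCCCCACBACBBBACCCCBBACCACBCCCCCCCCCCCCCCCC
k=5  ACBACBBBACCCCBBACCACBACBACBBBACCCCBBACCACBBBACCACBBBACCACB…CCCCCACBACBBBACCCCBBACCACBCCCCCCCCCCCCCCCCCCCCCCCCCCCCCCCC  (len 169)
k=6  BBACCACBBBACCACBACBACBBBACCCCCCCCACBACBBBACCCCBBACCACBBBAC…CCCCCCCCCCCCCCCCCCCCCCCCCCCCCCCCCCCCCCCCCCCCCCCCCCCCCCCCCC  (len 408)
k=7  ACBACBBBACCCCBBACCACBACBACBBBACCCCBBACCACBBBACCACBBBACCACB…CCCCCCCCCCCCCCCCCCCCCCCCCCCCCCCCCCCCCCCCCCCCCCCCCCCCCCCCCC  (len 985)
k=8  BBACCACBBBACCACBACBACBBBACCCCCCCCACBACBBBACCCCBBACCACBBBAC…CCCCCCCCCCCCCCCCCCCCCCCCCCCCCCCCCCCCCCCCCCCCCCCCCCCCCCCCCC  (len 2378)

1393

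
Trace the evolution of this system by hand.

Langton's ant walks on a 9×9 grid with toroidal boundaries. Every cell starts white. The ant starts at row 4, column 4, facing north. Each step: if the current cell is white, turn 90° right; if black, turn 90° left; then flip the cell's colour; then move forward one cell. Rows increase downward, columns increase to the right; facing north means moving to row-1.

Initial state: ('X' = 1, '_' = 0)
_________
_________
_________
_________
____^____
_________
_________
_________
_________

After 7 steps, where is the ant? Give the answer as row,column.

gen 0: _________
_________
_________
_________
____^____
_________
_________
_________
_________
gen 1: _________
_________
_________
_________
____X>___
_________
_________
_________
_________
gen 2: _________
_________
_________
_________
____XX___
_____v___
_________
_________
_________
gen 3: _________
_________
_________
_________
____XX___
____<X___
_________
_________
_________
gen 4: _________
_________
_________
_________
____^X___
____XX___
_________
_________
_________
gen 5: _________
_________
_________
_________
___<_X___
____XX___
_________
_________
_________
gen 6: _________
_________
_________
___^_____
___X_X___
____XX___
_________
_________
_________
gen 7: _________
_________
_________
___X>____
___X_X___
____XX___
_________
_________
_________

3,4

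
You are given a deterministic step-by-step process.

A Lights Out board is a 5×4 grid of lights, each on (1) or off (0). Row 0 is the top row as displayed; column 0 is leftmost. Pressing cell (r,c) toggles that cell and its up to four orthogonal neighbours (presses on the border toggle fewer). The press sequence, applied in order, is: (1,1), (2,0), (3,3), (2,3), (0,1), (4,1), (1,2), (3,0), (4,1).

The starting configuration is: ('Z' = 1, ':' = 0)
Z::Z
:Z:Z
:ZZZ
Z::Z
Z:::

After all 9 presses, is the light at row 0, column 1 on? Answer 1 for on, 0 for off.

t=0: Z::Z
:Z:Z
:ZZZ
Z::Z
Z:::
t=1: ZZ:Z
Z:ZZ
::ZZ
Z::Z
Z:::
t=2: ZZ:Z
::ZZ
ZZZZ
:::Z
Z:::
t=3: ZZ:Z
::ZZ
ZZZ:
::Z:
Z::Z
t=4: ZZ:Z
::Z:
ZZ:Z
::ZZ
Z::Z
t=5: ::ZZ
:ZZ:
ZZ:Z
::ZZ
Z::Z
t=6: ::ZZ
:ZZ:
ZZ:Z
:ZZZ
:ZZZ
t=7: :::Z
:::Z
ZZZZ
:ZZZ
:ZZZ
t=8: :::Z
:::Z
:ZZZ
Z:ZZ
ZZZZ
t=9: :::Z
:::Z
:ZZZ
ZZZZ
:::Z

0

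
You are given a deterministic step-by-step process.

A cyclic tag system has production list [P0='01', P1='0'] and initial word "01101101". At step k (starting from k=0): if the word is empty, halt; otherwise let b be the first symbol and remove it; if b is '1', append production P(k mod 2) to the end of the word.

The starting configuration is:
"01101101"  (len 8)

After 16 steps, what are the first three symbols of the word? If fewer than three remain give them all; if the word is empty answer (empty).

101

step 0: "01101101"  (len 8)
step 1: "1101101"  (len 7)
step 2: "1011010"  (len 7)
step 3: "01101001"  (len 8)
step 4: "1101001"  (len 7)
step 5: "10100101"  (len 8)
step 6: "01001010"  (len 8)
step 7: "1001010"  (len 7)
step 8: "0010100"  (len 7)
step 9: "010100"  (len 6)
step 10: "10100"  (len 5)
step 11: "010001"  (len 6)
step 12: "10001"  (len 5)
step 13: "000101"  (len 6)
step 14: "00101"  (len 5)
step 15: "0101"  (len 4)
step 16: "101"  (len 3)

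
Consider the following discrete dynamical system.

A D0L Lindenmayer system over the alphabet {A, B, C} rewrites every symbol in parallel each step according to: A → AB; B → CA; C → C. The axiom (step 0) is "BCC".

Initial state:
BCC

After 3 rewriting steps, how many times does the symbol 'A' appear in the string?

t=0: BCC
t=1: CACC
t=2: CABCC
t=3: CABCACC

2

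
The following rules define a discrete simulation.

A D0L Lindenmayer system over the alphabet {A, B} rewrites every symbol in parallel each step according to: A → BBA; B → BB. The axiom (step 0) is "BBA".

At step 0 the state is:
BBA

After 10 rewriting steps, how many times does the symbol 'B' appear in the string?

4094

0) BBA
1) BBBBBBA
2) BBBBBBBBBBBBBBA
3) BBBBBBBBBBBBBBBBBBBBBBBBBBBBBBA
4) BBBBBBBBBBBBBBBBBBBBBBBBBBBBBBBBBBBBBBBBBBBBBBBBBBBBBBBBBBBBBBA
5) BBBBBBBBBBBBBBBBBBBBBBBBBBBBBBBBBBBBBBBBBBBBBBBBBBBBBBBBBB…BBBBBBBBBBBBBBBBBBBBBBBBBBBBBBBBBBBBBBBBBBBBBBBBBBBBBBBBBA  (len 127)
6) BBBBBBBBBBBBBBBBBBBBBBBBBBBBBBBBBBBBBBBBBBBBBBBBBBBBBBBBBB…BBBBBBBBBBBBBBBBBBBBBBBBBBBBBBBBBBBBBBBBBBBBBBBBBBBBBBBBBA  (len 255)
7) BBBBBBBBBBBBBBBBBBBBBBBBBBBBBBBBBBBBBBBBBBBBBBBBBBBBBBBBBB…BBBBBBBBBBBBBBBBBBBBBBBBBBBBBBBBBBBBBBBBBBBBBBBBBBBBBBBBBA  (len 511)
8) BBBBBBBBBBBBBBBBBBBBBBBBBBBBBBBBBBBBBBBBBBBBBBBBBBBBBBBBBB…BBBBBBBBBBBBBBBBBBBBBBBBBBBBBBBBBBBBBBBBBBBBBBBBBBBBBBBBBA  (len 1023)
9) BBBBBBBBBBBBBBBBBBBBBBBBBBBBBBBBBBBBBBBBBBBBBBBBBBBBBBBBBB…BBBBBBBBBBBBBBBBBBBBBBBBBBBBBBBBBBBBBBBBBBBBBBBBBBBBBBBBBA  (len 2047)
10) BBBBBBBBBBBBBBBBBBBBBBBBBBBBBBBBBBBBBBBBBBBBBBBBBBBBBBBBBB…BBBBBBBBBBBBBBBBBBBBBBBBBBBBBBBBBBBBBBBBBBBBBBBBBBBBBBBBBA  (len 4095)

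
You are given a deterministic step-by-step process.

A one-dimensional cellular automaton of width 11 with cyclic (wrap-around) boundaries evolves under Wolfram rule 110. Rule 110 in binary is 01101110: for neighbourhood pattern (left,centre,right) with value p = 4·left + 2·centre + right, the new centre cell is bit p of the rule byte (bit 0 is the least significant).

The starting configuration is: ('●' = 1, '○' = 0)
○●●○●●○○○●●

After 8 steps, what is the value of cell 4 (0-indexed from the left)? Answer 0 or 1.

gen 0: ○●●○●●○○○●●
gen 1: ●●●●●●○○●●●
gen 2: ○○○○○●○●●○○
gen 3: ○○○○●●●●●○○
gen 4: ○○○●●○○○●○○
gen 5: ○○●●●○○●●○○
gen 6: ○●●○●○●●●○○
gen 7: ●●●●●●●○●○○
gen 8: ●○○○○○●●●○●

0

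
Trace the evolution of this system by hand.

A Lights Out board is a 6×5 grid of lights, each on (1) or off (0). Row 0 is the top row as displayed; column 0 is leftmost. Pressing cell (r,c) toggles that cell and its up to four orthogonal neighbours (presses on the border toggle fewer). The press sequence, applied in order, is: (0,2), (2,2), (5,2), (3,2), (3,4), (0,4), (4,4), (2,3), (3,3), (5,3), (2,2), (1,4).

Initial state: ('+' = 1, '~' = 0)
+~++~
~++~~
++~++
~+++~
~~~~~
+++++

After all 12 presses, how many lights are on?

step 0: +~++~
~++~~
++~++
~+++~
~~~~~
+++++
step 1: ++~~~
~+~~~
++~++
~+++~
~~~~~
+++++
step 2: ++~~~
~++~~
+~+~+
~+~+~
~~~~~
+++++
step 3: ++~~~
~++~~
+~+~+
~+~+~
~~+~~
+~~~+
step 4: ++~~~
~++~~
+~~~+
~~+~~
~~~~~
+~~~+
step 5: ++~~~
~++~~
+~~~~
~~+++
~~~~+
+~~~+
step 6: ++~++
~++~+
+~~~~
~~+++
~~~~+
+~~~+
step 7: ++~++
~++~+
+~~~~
~~++~
~~~+~
+~~~~
step 8: ++~++
~++++
+~+++
~~+~~
~~~+~
+~~~~
step 9: ++~++
~++++
+~+~+
~~~++
~~~~~
+~~~~
step 10: ++~++
~++++
+~+~+
~~~++
~~~+~
+~+++
step 11: ++~++
~+~++
++~++
~~+++
~~~+~
+~+++
step 12: ++~+~
~+~~~
++~+~
~~+++
~~~+~
+~+++

15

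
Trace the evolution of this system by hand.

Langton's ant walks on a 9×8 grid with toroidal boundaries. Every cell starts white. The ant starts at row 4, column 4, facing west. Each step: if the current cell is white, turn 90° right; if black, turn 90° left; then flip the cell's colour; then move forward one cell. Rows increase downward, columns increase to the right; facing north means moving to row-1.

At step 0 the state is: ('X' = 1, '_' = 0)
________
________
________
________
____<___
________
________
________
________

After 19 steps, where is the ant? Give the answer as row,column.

6,5

k=0  ________
________
________
________
____<___
________
________
________
________
k=1  ________
________
________
____^___
____X___
________
________
________
________
k=2  ________
________
________
____X>__
____X___
________
________
________
________
k=3  ________
________
________
____XX__
____Xv__
________
________
________
________
k=4  ________
________
________
____XX__
____<X__
________
________
________
________
k=5  ________
________
________
____XX__
_____X__
____v___
________
________
________
k=6  ________
________
________
____XX__
_____X__
___<X___
________
________
________
k=7  ________
________
________
____XX__
___^_X__
___XX___
________
________
________
k=8  ________
________
________
____XX__
___X>X__
___XX___
________
________
________
k=9  ________
________
________
____XX__
___XXX__
___Xv___
________
________
________
k=10  ________
________
________
____XX__
___XXX__
___X_>__
________
________
________
k=11  ________
________
________
____XX__
___XXX__
___X_X__
_____v__
________
________
k=12  ________
________
________
____XX__
___XXX__
___X_X__
____<X__
________
________
k=13  ________
________
________
____XX__
___XXX__
___X^X__
____XX__
________
________
k=14  ________
________
________
____XX__
___XXX__
___XX>__
____XX__
________
________
k=15  ________
________
________
____XX__
___XX^__
___XX___
____XX__
________
________
k=16  ________
________
________
____XX__
___X<___
___XX___
____XX__
________
________
k=17  ________
________
________
____XX__
___X____
___Xv___
____XX__
________
________
k=18  ________
________
________
____XX__
___X____
___X_>__
____XX__
________
________
k=19  ________
________
________
____XX__
___X____
___X_X__
____Xv__
________
________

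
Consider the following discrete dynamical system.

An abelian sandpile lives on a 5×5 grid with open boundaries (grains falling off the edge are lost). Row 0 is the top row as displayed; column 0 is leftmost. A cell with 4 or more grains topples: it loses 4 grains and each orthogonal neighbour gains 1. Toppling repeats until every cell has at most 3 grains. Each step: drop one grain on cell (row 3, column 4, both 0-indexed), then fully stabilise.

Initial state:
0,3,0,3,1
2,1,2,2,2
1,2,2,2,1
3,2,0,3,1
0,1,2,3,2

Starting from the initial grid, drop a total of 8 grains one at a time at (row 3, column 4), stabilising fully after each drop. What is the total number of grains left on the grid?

[0] 0,3,0,3,1
2,1,2,2,2
1,2,2,2,1
3,2,0,3,1
0,1,2,3,2
[1] 0,3,0,3,1
2,1,2,2,2
1,2,2,2,1
3,2,0,3,2
0,1,2,3,2
[2] 0,3,0,3,1
2,1,2,2,2
1,2,2,2,1
3,2,0,3,3
0,1,2,3,2
[3] 0,3,0,3,1
2,1,2,2,2
1,2,2,3,2
3,2,1,1,2
0,1,3,1,0
[4] 0,3,0,3,1
2,1,2,2,2
1,2,2,3,2
3,2,1,1,3
0,1,3,1,0
[5] 0,3,0,3,1
2,1,2,2,2
1,2,2,3,3
3,2,1,2,0
0,1,3,1,1
[6] 0,3,0,3,1
2,1,2,2,2
1,2,2,3,3
3,2,1,2,1
0,1,3,1,1
[7] 0,3,0,3,1
2,1,2,2,2
1,2,2,3,3
3,2,1,2,2
0,1,3,1,1
[8] 0,3,0,3,1
2,1,2,2,2
1,2,2,3,3
3,2,1,2,3
0,1,3,1,1

44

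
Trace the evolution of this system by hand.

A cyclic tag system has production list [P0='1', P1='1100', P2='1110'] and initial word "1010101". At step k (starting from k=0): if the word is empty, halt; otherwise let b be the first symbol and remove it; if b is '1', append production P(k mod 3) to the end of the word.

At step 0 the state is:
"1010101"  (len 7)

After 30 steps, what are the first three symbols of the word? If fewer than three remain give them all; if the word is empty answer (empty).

111

gen 0: "1010101"  (len 7)
gen 1: "0101011"  (len 7)
gen 2: "101011"  (len 6)
gen 3: "010111110"  (len 9)
gen 4: "10111110"  (len 8)
gen 5: "01111101100"  (len 11)
gen 6: "1111101100"  (len 10)
gen 7: "1111011001"  (len 10)
gen 8: "1110110011100"  (len 13)
gen 9: "1101100111001110"  (len 16)
gen 10: "1011001110011101"  (len 16)
gen 11: "0110011100111011100"  (len 19)
gen 12: "110011100111011100"  (len 18)
gen 13: "100111001110111001"  (len 18)
gen 14: "001110011101110011100"  (len 21)
gen 15: "01110011101110011100"  (len 20)
gen 16: "1110011101110011100"  (len 19)
gen 17: "1100111011100111001100"  (len 22)
gen 18: "1001110111001110011001110"  (len 25)
gen 19: "0011101110011100110011101"  (len 25)
gen 20: "011101110011100110011101"  (len 24)
gen 21: "11101110011100110011101"  (len 23)
gen 22: "11011100111001100111011"  (len 23)
gen 23: "10111001110011001110111100"  (len 26)
gen 24: "01110011100110011101111001110"  (len 29)
gen 25: "1110011100110011101111001110"  (len 28)
gen 26: "1100111001100111011110011101100"  (len 31)
gen 27: "1001110011001110111100111011001110"  (len 34)
gen 28: "0011100110011101111001110110011101"  (len 34)
gen 29: "011100110011101111001110110011101"  (len 33)
gen 30: "11100110011101111001110110011101"  (len 32)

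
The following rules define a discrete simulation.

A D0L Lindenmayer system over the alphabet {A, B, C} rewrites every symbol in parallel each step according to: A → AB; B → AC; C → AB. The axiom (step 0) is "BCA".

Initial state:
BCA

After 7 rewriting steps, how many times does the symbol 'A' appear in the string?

192

t=0: BCA
t=1: ACABAB
t=2: ABABABACABAC
t=3: ABACABACABACABABABACABAB
t=4: ABACABABABACABABABACABABABACABACABACABABABACABAC
t=5: ABACABABABACABACABACABABABACABACABACABABABACABACABACABABABACABABABACABABABACABACABACABABABACABAB
t=6: ABACABABABACABACABACABABABACABABABACABABABACABACABACABABAB…ABABACABACABACABABABACABABABACABABABACABACABACABABABACABAC  (len 192)
t=7: ABACABABABACABACABACABABABACABABABACABABABACABACABACABABAB…ABABACABACABACABABABACABABABACABABABACABACABACABABABACABAB  (len 384)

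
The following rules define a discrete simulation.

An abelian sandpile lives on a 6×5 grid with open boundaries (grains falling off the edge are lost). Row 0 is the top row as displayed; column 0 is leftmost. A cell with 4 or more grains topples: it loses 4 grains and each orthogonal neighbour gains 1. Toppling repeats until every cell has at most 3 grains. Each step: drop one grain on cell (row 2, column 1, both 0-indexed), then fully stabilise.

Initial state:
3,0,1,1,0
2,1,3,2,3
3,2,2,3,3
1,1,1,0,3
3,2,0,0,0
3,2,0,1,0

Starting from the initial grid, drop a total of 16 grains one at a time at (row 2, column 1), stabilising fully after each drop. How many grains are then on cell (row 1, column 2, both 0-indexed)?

0) 3,0,1,1,0
2,1,3,2,3
3,2,2,3,3
1,1,1,0,3
3,2,0,0,0
3,2,0,1,0
1) 3,0,1,1,0
2,1,3,2,3
3,3,2,3,3
1,1,1,0,3
3,2,0,0,0
3,2,0,1,0
2) 3,0,1,1,0
3,2,3,2,3
0,1,3,3,3
2,2,1,0,3
3,2,0,0,0
3,2,0,1,0
3) 3,0,1,1,0
3,2,3,2,3
0,2,3,3,3
2,2,1,0,3
3,2,0,0,0
3,2,0,1,0
4) 3,0,1,1,0
3,2,3,2,3
0,3,3,3,3
2,2,1,0,3
3,2,0,0,0
3,2,0,1,0
5) 0,2,2,2,1
1,1,2,1,1
2,2,2,2,2
2,3,2,2,0
3,2,0,0,1
3,2,0,1,0
6) 0,2,2,2,1
1,1,2,1,1
2,3,2,2,2
2,3,2,2,0
3,2,0,0,1
3,2,0,1,0
7) 0,2,2,2,1
1,2,2,1,1
3,1,3,2,2
3,0,3,2,0
3,3,0,0,1
3,2,0,1,0
8) 0,2,2,2,1
1,2,2,1,1
3,2,3,2,2
3,0,3,2,0
3,3,0,0,1
3,2,0,1,0
9) 0,2,2,2,1
1,2,2,1,1
3,3,3,2,2
3,0,3,2,0
3,3,0,0,1
3,2,0,1,0
10) 0,2,2,2,1
2,3,3,1,1
1,3,1,3,2
2,0,1,3,0
2,2,2,0,1
1,0,1,1,0
11) 0,3,3,2,1
3,1,0,2,1
2,1,3,3,2
2,1,1,3,0
2,2,2,0,1
1,0,1,1,0
12) 0,3,3,2,1
3,1,0,2,1
2,2,3,3,2
2,1,1,3,0
2,2,2,0,1
1,0,1,1,0
13) 0,3,3,2,1
3,1,0,2,1
2,3,3,3,2
2,1,1,3,0
2,2,2,0,1
1,0,1,1,0
14) 0,3,3,2,1
3,2,1,3,1
3,1,1,1,3
2,2,3,0,1
2,2,2,1,1
1,0,1,1,0
15) 0,3,3,2,1
3,2,1,3,1
3,2,1,1,3
2,2,3,0,1
2,2,2,1,1
1,0,1,1,0
16) 0,3,3,2,1
3,2,1,3,1
3,3,1,1,3
2,2,3,0,1
2,2,2,1,1
1,0,1,1,0

1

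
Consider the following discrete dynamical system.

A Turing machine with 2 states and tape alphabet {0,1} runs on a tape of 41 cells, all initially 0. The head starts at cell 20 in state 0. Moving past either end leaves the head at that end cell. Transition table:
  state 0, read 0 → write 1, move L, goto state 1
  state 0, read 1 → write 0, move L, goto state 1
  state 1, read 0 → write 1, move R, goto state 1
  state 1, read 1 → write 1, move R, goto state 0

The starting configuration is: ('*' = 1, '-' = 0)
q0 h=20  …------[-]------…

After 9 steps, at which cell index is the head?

21

step 0: q0 h=20  …------[-]------…
step 1: q1 h=19  …------[-]*-----…
step 2: q1 h=20  …-----*[*]------…
step 3: q0 h=21  …----**[-]------…
step 4: q1 h=20  …-----*[*]*-----…
step 5: q0 h=21  …----**[*]------…
step 6: q1 h=20  …-----*[*]------…
step 7: q0 h=21  …----**[-]------…
step 8: q1 h=20  …-----*[*]*-----…
step 9: q0 h=21  …----**[*]------…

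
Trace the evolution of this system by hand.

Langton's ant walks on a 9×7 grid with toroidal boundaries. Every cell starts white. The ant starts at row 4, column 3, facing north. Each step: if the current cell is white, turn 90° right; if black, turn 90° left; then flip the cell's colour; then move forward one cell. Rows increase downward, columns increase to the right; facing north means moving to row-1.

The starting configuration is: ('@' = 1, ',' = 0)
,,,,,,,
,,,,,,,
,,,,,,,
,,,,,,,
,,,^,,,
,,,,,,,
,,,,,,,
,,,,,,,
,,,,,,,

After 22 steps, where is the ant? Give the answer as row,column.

step 0: ,,,,,,,
,,,,,,,
,,,,,,,
,,,,,,,
,,,^,,,
,,,,,,,
,,,,,,,
,,,,,,,
,,,,,,,
step 1: ,,,,,,,
,,,,,,,
,,,,,,,
,,,,,,,
,,,@>,,
,,,,,,,
,,,,,,,
,,,,,,,
,,,,,,,
step 2: ,,,,,,,
,,,,,,,
,,,,,,,
,,,,,,,
,,,@@,,
,,,,v,,
,,,,,,,
,,,,,,,
,,,,,,,
step 3: ,,,,,,,
,,,,,,,
,,,,,,,
,,,,,,,
,,,@@,,
,,,<@,,
,,,,,,,
,,,,,,,
,,,,,,,
step 4: ,,,,,,,
,,,,,,,
,,,,,,,
,,,,,,,
,,,^@,,
,,,@@,,
,,,,,,,
,,,,,,,
,,,,,,,
step 5: ,,,,,,,
,,,,,,,
,,,,,,,
,,,,,,,
,,<,@,,
,,,@@,,
,,,,,,,
,,,,,,,
,,,,,,,
step 6: ,,,,,,,
,,,,,,,
,,,,,,,
,,^,,,,
,,@,@,,
,,,@@,,
,,,,,,,
,,,,,,,
,,,,,,,
step 7: ,,,,,,,
,,,,,,,
,,,,,,,
,,@>,,,
,,@,@,,
,,,@@,,
,,,,,,,
,,,,,,,
,,,,,,,
step 8: ,,,,,,,
,,,,,,,
,,,,,,,
,,@@,,,
,,@v@,,
,,,@@,,
,,,,,,,
,,,,,,,
,,,,,,,
step 9: ,,,,,,,
,,,,,,,
,,,,,,,
,,@@,,,
,,<@@,,
,,,@@,,
,,,,,,,
,,,,,,,
,,,,,,,
step 10: ,,,,,,,
,,,,,,,
,,,,,,,
,,@@,,,
,,,@@,,
,,v@@,,
,,,,,,,
,,,,,,,
,,,,,,,
step 11: ,,,,,,,
,,,,,,,
,,,,,,,
,,@@,,,
,,,@@,,
,<@@@,,
,,,,,,,
,,,,,,,
,,,,,,,
step 12: ,,,,,,,
,,,,,,,
,,,,,,,
,,@@,,,
,^,@@,,
,@@@@,,
,,,,,,,
,,,,,,,
,,,,,,,
step 13: ,,,,,,,
,,,,,,,
,,,,,,,
,,@@,,,
,@>@@,,
,@@@@,,
,,,,,,,
,,,,,,,
,,,,,,,
step 14: ,,,,,,,
,,,,,,,
,,,,,,,
,,@@,,,
,@@@@,,
,@v@@,,
,,,,,,,
,,,,,,,
,,,,,,,
step 15: ,,,,,,,
,,,,,,,
,,,,,,,
,,@@,,,
,@@@@,,
,@,>@,,
,,,,,,,
,,,,,,,
,,,,,,,
step 16: ,,,,,,,
,,,,,,,
,,,,,,,
,,@@,,,
,@@^@,,
,@,,@,,
,,,,,,,
,,,,,,,
,,,,,,,
step 17: ,,,,,,,
,,,,,,,
,,,,,,,
,,@@,,,
,@<,@,,
,@,,@,,
,,,,,,,
,,,,,,,
,,,,,,,
step 18: ,,,,,,,
,,,,,,,
,,,,,,,
,,@@,,,
,@,,@,,
,@v,@,,
,,,,,,,
,,,,,,,
,,,,,,,
step 19: ,,,,,,,
,,,,,,,
,,,,,,,
,,@@,,,
,@,,@,,
,<@,@,,
,,,,,,,
,,,,,,,
,,,,,,,
step 20: ,,,,,,,
,,,,,,,
,,,,,,,
,,@@,,,
,@,,@,,
,,@,@,,
,v,,,,,
,,,,,,,
,,,,,,,
step 21: ,,,,,,,
,,,,,,,
,,,,,,,
,,@@,,,
,@,,@,,
,,@,@,,
<@,,,,,
,,,,,,,
,,,,,,,
step 22: ,,,,,,,
,,,,,,,
,,,,,,,
,,@@,,,
,@,,@,,
^,@,@,,
@@,,,,,
,,,,,,,
,,,,,,,

5,0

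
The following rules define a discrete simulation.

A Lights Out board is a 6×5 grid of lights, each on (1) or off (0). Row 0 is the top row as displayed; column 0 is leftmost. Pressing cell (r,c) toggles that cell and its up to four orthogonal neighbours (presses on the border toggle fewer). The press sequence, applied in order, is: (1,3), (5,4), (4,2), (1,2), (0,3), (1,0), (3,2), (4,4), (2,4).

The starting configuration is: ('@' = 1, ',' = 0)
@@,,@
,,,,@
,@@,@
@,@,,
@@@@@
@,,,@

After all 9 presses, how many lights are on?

0) @@,,@
,,,,@
,@@,@
@,@,,
@@@@@
@,,,@
1) @@,@@
,,@@,
,@@@@
@,@,,
@@@@@
@,,,@
2) @@,@@
,,@@,
,@@@@
@,@,,
@@@@,
@,,@,
3) @@,@@
,,@@,
,@@@@
@,,,,
@,,,,
@,@@,
4) @@@@@
,@,,,
,@,@@
@,,,,
@,,,,
@,@@,
5) @@,,,
,@,@,
,@,@@
@,,,,
@,,,,
@,@@,
6) ,@,,,
@,,@,
@@,@@
@,,,,
@,,,,
@,@@,
7) ,@,,,
@,,@,
@@@@@
@@@@,
@,@,,
@,@@,
8) ,@,,,
@,,@,
@@@@@
@@@@@
@,@@@
@,@@@
9) ,@,,,
@,,@@
@@@,,
@@@@,
@,@@@
@,@@@

19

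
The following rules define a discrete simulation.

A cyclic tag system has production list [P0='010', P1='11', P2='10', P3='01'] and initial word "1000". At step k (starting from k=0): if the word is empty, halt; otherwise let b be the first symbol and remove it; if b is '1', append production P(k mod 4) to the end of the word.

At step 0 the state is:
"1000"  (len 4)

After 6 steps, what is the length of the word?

[0] "1000"  (len 4)
[1] "000010"  (len 6)
[2] "00010"  (len 5)
[3] "0010"  (len 4)
[4] "010"  (len 3)
[5] "10"  (len 2)
[6] "011"  (len 3)

3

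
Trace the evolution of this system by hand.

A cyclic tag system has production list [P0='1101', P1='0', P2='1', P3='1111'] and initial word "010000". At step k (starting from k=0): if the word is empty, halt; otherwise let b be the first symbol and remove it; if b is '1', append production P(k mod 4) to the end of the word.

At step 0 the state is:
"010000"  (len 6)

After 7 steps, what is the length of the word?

gen 0: "010000"  (len 6)
gen 1: "10000"  (len 5)
gen 2: "00000"  (len 5)
gen 3: "0000"  (len 4)
gen 4: "000"  (len 3)
gen 5: "00"  (len 2)
gen 6: "0"  (len 1)
gen 7: (halted — word empty)

0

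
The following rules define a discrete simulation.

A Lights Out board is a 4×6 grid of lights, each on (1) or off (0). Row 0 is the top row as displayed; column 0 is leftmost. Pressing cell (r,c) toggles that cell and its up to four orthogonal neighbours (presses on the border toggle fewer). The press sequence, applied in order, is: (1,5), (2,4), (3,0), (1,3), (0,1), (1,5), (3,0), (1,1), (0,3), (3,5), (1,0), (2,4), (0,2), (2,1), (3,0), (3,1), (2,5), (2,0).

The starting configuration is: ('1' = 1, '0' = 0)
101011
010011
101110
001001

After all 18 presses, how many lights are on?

12

step 0: 101011
010011
101110
001001
step 1: 101010
010000
101111
001001
step 2: 101010
010010
101000
001011
step 3: 101010
010010
001000
111011
step 4: 101110
011100
001100
111011
step 5: 010110
001100
001100
111011
step 6: 010111
001111
001101
111011
step 7: 010111
001111
101101
001011
step 8: 000111
110111
111101
001011
step 9: 001001
110011
111101
001011
step 10: 001001
110011
111100
001000
step 11: 101001
000011
011100
001000
step 12: 101001
000001
011011
001010
step 13: 110101
001001
011011
001010
step 14: 110101
011001
100011
011010
step 15: 110101
011001
000011
101010
step 16: 110101
011001
010011
010010
step 17: 110101
011000
010000
010011
step 18: 110101
111000
100000
110011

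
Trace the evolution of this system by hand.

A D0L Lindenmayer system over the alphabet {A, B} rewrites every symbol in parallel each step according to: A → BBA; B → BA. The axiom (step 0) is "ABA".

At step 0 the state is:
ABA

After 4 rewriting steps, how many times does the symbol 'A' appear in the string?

k=0  ABA
k=1  BBABABBA
k=2  BABABBABABBABABABBA
k=3  BABBABABBABABABBABABBABABABBABABBABABBABABABBA
k=4  BABBABABABBABABBABABABBABABBABABBABABABBABABBABABABBABABBABABBABABABBABABBABABABBABABBABABABBABABBABABBABABABBA

46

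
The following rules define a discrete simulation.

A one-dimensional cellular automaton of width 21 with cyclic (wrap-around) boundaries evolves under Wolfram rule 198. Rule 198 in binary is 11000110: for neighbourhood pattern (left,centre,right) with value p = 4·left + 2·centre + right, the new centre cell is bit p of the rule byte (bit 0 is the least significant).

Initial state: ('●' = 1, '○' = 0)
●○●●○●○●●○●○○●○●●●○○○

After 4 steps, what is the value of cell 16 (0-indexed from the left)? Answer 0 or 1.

0

0) ●○●●○●○●●○●○○●○●●●○○○
1) ●○○●○●○○●○●○●●○○●●○○●
2) ●○●●○●○●●○●○○●○●○●○●○
3) ●○○●○●○○●○●○●●○●○●○●○
4) ●○●●○●○●●○●○○●○●○●○●○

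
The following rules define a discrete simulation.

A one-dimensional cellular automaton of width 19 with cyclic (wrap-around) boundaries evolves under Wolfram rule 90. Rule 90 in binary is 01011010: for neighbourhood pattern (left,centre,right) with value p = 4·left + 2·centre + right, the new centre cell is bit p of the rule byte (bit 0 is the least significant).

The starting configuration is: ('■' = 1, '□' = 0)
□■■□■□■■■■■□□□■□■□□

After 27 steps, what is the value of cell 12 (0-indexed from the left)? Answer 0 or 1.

k=0  □■■□■□■■■■■□□□■□■□□
k=1  ■■■□□□■□□□■■□■□□□■□
k=2  ■□■■□■□■□■■■□□■□■□□
k=3  □□■■□□□□□■□■■■□□□■■
k=4  ■■■■■□□□■□□■□■■□■■■
k=5  □□□□■■□■□■■□□■■□■□□
k=6  □□□■■■□□□■■■■■■□□■□
k=7  □□■■□■■□■■□□□□■■■□■
k=8  ■■■■□■■□■■■□□■■□■□□
k=9  ■□□■□■■□■□■■■■■□□■■
k=10  ■■■□□■■□□□■□□□■■■■□
k=11  ■□■■■■■■□■□■□■■□□■□
k=12  □□■□□□□■□□□□□■■■■□□
k=13  □■□■□□■□■□□□■■□□■■□
k=14  ■□□□■■□□□■□■■■■■■■■
k=15  ■■□■■■■□■□□■□□□□□□□
k=16  ■■□■□□■□□■■□■□□□□□■
k=17  □■□□■■□■■■■□□■□□□■■
k=18  □□■■■■□■□□■■■□■□■■■
k=19  ■■■□□■□□■■■□■□□□■□■
k=20  □□■■■□■■■□■□□■□■□□■
k=21  ■■■□■□■□■□□■■□□□■■□
k=22  ■□■□□□□□□■■■■■□■■■□
k=23  □□□■□□□□■■□□□■□■□■□
k=24  □□■□■□□■■■■□■□□□□□■
k=25  ■■□□□■■■□□■□□■□□□■□
k=26  ■■■□■■□■■■□■■□■□■□□
k=27  ■□■□■■□■□■□■■□□□□■■

1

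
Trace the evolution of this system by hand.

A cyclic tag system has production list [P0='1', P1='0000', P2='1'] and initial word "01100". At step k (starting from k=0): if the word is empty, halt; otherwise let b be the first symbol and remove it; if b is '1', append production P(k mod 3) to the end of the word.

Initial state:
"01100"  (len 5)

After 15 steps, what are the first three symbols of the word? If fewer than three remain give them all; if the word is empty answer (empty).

(empty)

[0] "01100"  (len 5)
[1] "1100"  (len 4)
[2] "1000000"  (len 7)
[3] "0000001"  (len 7)
[4] "000001"  (len 6)
[5] "00001"  (len 5)
[6] "0001"  (len 4)
[7] "001"  (len 3)
[8] "01"  (len 2)
[9] "1"  (len 1)
[10] "1"  (len 1)
[11] "0000"  (len 4)
[12] "000"  (len 3)
[13] "00"  (len 2)
[14] "0"  (len 1)
[15] (halted — word empty)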